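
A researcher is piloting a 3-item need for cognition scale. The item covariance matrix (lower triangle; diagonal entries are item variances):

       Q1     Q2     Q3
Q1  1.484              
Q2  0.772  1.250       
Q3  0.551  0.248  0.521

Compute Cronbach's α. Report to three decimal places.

Σσ²ᵢ = 1.484 + 1.250 + 0.521 = 3.255
Σ_{i<j} σ_ij = 1.571
σ²_total = 3.255 + 2 × 1.571 = 6.397
α = (k/(k−1))·(1 − Σσ²ᵢ/σ²_total) = (3/2)·(1 − 3.255/6.397) = 0.737

α = 0.737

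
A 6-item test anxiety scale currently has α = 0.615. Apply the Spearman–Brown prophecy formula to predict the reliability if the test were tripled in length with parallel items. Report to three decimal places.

predicted reliability = 0.827

Length factor m = 3
α' = m·α / (1 + (m−1)·α)
   = 3 × 0.615 / (1 + (3 − 1) × 0.615)
   = 1.8450 / 2.2300 = 0.827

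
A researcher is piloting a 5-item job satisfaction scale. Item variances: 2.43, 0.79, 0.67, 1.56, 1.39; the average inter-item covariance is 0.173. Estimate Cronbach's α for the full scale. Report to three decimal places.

Cronbach's α = 0.420

Σσᵢ² = 2.43 + 0.79 + 0.67 + 1.56 + 1.39 = 6.84
Sum of the 10 distinct covariances = 10 × 0.173 = 1.730
σ²_T = Σσᵢ² + 2·Σcov = 6.84 + 2 × 1.730 = 10.300
α = (5/4)·(1 − 6.84/10.300) = 0.420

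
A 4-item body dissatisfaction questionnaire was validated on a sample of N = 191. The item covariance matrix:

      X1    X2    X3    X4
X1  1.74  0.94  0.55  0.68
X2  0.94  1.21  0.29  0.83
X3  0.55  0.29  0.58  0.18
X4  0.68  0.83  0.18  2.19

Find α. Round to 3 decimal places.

Σσᵢ² = 1.74 + 1.21 + 0.58 + 2.19 = 5.72
Σ_{i<j} σ_ij = 3.47
Var(T) = 5.72 + 2 × 3.47 = 12.66
α = (k/(k−1))·(1 − Σσᵢ²/Var(T)) = (4/3)·(1 − 5.72/12.66) = 0.731

α = 0.731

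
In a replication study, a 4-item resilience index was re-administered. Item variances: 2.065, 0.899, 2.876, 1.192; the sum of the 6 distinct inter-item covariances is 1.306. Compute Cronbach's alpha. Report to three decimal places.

α = 0.361

sum of item variances = 2.065 + 0.899 + 2.876 + 1.192 = 7.032
Sum of distinct covariances = 1.306
Var(T) = sum of item variances + 2·Σcov = 7.032 + 2 × 1.306 = 9.644
α = (4/3)·(1 − 7.032/9.644) = 0.361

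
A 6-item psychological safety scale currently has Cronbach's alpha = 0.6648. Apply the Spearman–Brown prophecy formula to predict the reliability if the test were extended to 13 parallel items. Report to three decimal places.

predicted reliability = 0.811

Length factor m = 13/6 = 2.1667
α' = m·α / (1 + (m−1)·α)
   = 13/6 × 0.6648 / (1 + (13/6 − 1) × 0.6648)
   = 1.4404 / 1.7756 = 0.811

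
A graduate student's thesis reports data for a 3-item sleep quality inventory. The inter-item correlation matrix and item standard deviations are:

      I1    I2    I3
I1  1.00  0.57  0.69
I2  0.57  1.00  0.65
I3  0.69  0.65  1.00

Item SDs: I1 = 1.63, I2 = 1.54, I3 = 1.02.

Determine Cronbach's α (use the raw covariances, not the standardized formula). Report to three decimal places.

Σσ²ᵢ = 1.63² + 1.54² + 1.02² = 6.0689
Covariances σ_ij = r_ij · s_i · s_j:
  σ(I1,I2) = 0.57 × 1.63 × 1.54 = 1.4308
  σ(I1,I3) = 0.69 × 1.63 × 1.02 = 1.1472
  σ(I2,I3) = 0.65 × 1.54 × 1.02 = 1.0210
σ²_T = Σσ²ᵢ + 2·Σσ_ij = 6.0689 + 2 × 3.5990 = 13.2669
α = (3/2)·(1 − 6.0689/13.2669) = 0.814

Cronbach's α = 0.814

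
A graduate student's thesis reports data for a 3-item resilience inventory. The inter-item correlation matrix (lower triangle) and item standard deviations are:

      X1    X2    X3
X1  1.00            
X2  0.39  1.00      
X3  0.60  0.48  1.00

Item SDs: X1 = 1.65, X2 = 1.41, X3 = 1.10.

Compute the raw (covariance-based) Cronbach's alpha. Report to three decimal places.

Σσ²ᵢ = 1.65² + 1.41² + 1.10² = 5.9206
Covariances σ_ij = r_ij · s_i · s_j:
  σ(X1,X2) = 0.39 × 1.65 × 1.41 = 0.9073
  σ(X1,X3) = 0.60 × 1.65 × 1.10 = 1.0890
  σ(X2,X3) = 0.48 × 1.41 × 1.10 = 0.7445
σ²_T = Σσ²ᵢ + 2·Σσ_ij = 5.9206 + 2 × 2.7408 = 11.4022
α = (3/2)·(1 − 5.9206/11.4022) = 0.721

α = 0.721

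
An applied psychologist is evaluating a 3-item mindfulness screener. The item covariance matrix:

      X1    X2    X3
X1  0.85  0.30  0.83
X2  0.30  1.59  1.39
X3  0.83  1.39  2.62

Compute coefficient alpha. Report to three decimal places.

coefficient alpha = 0.749

sum of item variances = 0.85 + 1.59 + 2.62 = 5.06
Sum of the distinct covariances = 2.52
total variance = 5.06 + 2 × 2.52 = 10.10
α = (k/(k−1))·(1 − sum of item variances/total variance) = (3/2)·(1 − 5.06/10.10) = 0.749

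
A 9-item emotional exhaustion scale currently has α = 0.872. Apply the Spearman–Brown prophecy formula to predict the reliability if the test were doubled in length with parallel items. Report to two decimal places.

Length factor m = 2
α' = m·α / (1 + (m−1)·α)
   = 2 × 0.872 / (1 + (2 − 1) × 0.872)
   = 1.7440 / 1.8720 = 0.93

predicted reliability = 0.93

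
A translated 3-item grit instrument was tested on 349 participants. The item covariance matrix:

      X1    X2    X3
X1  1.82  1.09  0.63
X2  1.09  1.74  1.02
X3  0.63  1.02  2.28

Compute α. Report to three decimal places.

Σσ²ᵢ = 1.82 + 1.74 + 2.28 = 5.84
Σ_{i<j} σ_ij = 2.74
total variance = 5.84 + 2 × 2.74 = 11.32
α = (k/(k−1))·(1 − Σσ²ᵢ/total variance) = (3/2)·(1 − 5.84/11.32) = 0.726

α = 0.726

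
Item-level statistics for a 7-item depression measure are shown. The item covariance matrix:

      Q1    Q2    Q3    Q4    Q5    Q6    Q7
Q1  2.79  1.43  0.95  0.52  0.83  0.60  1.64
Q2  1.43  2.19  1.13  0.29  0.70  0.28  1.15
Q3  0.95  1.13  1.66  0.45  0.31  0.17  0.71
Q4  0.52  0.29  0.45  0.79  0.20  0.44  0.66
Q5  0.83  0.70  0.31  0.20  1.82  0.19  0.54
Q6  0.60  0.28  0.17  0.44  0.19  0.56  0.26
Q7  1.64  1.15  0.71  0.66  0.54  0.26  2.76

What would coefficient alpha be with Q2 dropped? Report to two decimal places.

Remaining items: Q1, Q3, Q4, Q5, Q6, Q7 (k = 6).
ΣVar(i) = 2.79 + 1.66 + 0.79 + 1.82 + 0.56 + 2.76 = 10.38
σ²_total = 10.38 + 2 × 8.47 = 27.32
α (item deleted) = (6/5)·(1 − 10.38/27.32) = 0.74

α = 0.74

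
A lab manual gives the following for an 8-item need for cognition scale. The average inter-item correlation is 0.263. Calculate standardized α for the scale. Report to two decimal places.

standardized α = 0.74

Standardized α = k·r̄ / (1 + (k−1)·r̄) = 8 × 0.263 / (1 + 7 × 0.263)
  = 2.1040 / 2.8410 = 0.74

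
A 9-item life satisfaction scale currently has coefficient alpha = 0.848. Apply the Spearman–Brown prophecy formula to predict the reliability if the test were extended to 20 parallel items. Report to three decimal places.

predicted reliability = 0.925

Length factor m = 20/9 = 2.2222
α' = m·α / (1 + (m−1)·α)
   = 20/9 × 0.848 / (1 + (20/9 − 1) × 0.848)
   = 1.8844 / 2.0364 = 0.925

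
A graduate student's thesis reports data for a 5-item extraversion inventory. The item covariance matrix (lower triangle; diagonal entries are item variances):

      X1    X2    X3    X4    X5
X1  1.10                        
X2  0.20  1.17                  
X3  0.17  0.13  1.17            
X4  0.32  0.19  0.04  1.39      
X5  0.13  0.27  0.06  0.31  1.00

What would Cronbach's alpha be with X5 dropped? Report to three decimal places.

Cronbach's alpha = 0.404

Remaining items: X1, X2, X3, X4 (k = 4).
Σσᵢ² = 1.10 + 1.17 + 1.17 + 1.39 = 4.83
σ²_total = 4.83 + 2 × 1.05 = 6.93
α (item deleted) = (4/3)·(1 − 4.83/6.93) = 0.404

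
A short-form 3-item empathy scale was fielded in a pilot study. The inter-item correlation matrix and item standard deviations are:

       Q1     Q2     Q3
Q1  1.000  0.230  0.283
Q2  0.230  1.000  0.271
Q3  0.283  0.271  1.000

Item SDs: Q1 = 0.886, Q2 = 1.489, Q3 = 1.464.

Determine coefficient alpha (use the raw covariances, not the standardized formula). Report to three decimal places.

coefficient alpha = 0.493

Σσ²ᵢ = 0.886² + 1.489² + 1.464² = 5.1454
Covariances σ_ij = r_ij · s_i · s_j:
  σ(Q1,Q2) = 0.230 × 0.886 × 1.489 = 0.3034
  σ(Q1,Q3) = 0.283 × 0.886 × 1.464 = 0.3671
  σ(Q2,Q3) = 0.271 × 1.489 × 1.464 = 0.5908
σ²_T = Σσ²ᵢ + 2·Σσ_ij = 5.1454 + 2 × 1.2613 = 7.6680
α = (3/2)·(1 − 5.1454/7.6680) = 0.493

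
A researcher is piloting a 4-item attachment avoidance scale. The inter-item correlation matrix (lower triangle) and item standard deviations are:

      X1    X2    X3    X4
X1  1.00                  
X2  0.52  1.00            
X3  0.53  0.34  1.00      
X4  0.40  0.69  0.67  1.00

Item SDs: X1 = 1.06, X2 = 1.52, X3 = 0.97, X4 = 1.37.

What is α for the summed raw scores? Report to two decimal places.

Σσ²ᵢ = 1.06² + 1.52² + 0.97² + 1.37² = 6.2518
Covariances σ_ij = r_ij · s_i · s_j:
  σ(X1,X2) = 0.52 × 1.06 × 1.52 = 0.8378
  σ(X1,X3) = 0.53 × 1.06 × 0.97 = 0.5449
  σ(X1,X4) = 0.40 × 1.06 × 1.37 = 0.5809
  σ(X2,X3) = 0.34 × 1.52 × 0.97 = 0.5013
  σ(X2,X4) = 0.69 × 1.52 × 1.37 = 1.4369
  σ(X3,X4) = 0.67 × 0.97 × 1.37 = 0.8904
σ²_T = Σσ²ᵢ + 2·Σσ_ij = 6.2518 + 2 × 4.7922 = 15.8362
α = (4/3)·(1 − 6.2518/15.8362) = 0.81

α = 0.81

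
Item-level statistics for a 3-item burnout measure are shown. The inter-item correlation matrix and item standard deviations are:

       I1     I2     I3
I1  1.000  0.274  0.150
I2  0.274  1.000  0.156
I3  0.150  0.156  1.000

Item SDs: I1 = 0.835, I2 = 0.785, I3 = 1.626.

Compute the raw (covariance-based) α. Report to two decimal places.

Σσ²ᵢ = 0.835² + 0.785² + 1.626² = 3.9573
Covariances σ_ij = r_ij · s_i · s_j:
  σ(I1,I2) = 0.274 × 0.835 × 0.785 = 0.1796
  σ(I1,I3) = 0.150 × 0.835 × 1.626 = 0.2037
  σ(I2,I3) = 0.156 × 0.785 × 1.626 = 0.1991
σ²_T = Σσ²ᵢ + 2·Σσ_ij = 3.9573 + 2 × 0.5824 = 5.1221
α = (3/2)·(1 − 3.9573/5.1221) = 0.34

α = 0.34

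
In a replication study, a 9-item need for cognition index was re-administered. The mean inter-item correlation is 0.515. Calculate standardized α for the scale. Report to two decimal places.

α = 0.91

Standardized α = k·r̄ / (1 + (k−1)·r̄) = 9 × 0.515 / (1 + 8 × 0.515)
  = 4.6350 / 5.1200 = 0.91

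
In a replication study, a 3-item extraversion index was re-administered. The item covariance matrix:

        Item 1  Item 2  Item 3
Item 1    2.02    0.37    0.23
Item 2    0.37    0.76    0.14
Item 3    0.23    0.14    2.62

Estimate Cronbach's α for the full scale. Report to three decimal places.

α = 0.323

sum of item variances = 2.02 + 0.76 + 2.62 = 5.40
Σ_{i<j} σ_ij = 0.74
total variance = 5.40 + 2 × 0.74 = 6.88
α = (k/(k−1))·(1 − sum of item variances/total variance) = (3/2)·(1 − 5.40/6.88) = 0.323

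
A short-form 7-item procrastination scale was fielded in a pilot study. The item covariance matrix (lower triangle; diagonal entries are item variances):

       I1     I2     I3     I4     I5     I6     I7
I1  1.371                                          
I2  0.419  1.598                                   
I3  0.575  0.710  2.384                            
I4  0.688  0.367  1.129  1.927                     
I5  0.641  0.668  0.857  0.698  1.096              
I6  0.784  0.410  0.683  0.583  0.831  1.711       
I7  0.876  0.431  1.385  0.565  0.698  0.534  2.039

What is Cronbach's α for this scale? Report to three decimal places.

Σσ²ᵢ = 1.371 + 1.598 + 2.384 + 1.927 + 1.096 + 1.711 + 2.039 = 12.126
Sum of off-diagonal covariances = 14.532
σ²_total = 12.126 + 2 × 14.532 = 41.190
α = (k/(k−1))·(1 − Σσ²ᵢ/σ²_total) = (7/6)·(1 − 12.126/41.190) = 0.823

Cronbach's α = 0.823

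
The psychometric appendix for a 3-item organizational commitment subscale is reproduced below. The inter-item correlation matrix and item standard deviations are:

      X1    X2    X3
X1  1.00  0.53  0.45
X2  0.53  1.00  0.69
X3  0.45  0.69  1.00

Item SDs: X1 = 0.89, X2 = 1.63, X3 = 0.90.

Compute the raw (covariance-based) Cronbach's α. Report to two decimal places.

Σσ²ᵢ = 0.89² + 1.63² + 0.90² = 4.2590
Covariances σ_ij = r_ij · s_i · s_j:
  σ(X1,X2) = 0.53 × 0.89 × 1.63 = 0.7689
  σ(X1,X3) = 0.45 × 0.89 × 0.90 = 0.3605
  σ(X2,X3) = 0.69 × 1.63 × 0.90 = 1.0122
σ²_T = Σσ²ᵢ + 2·Σσ_ij = 4.2590 + 2 × 2.1416 = 8.5422
α = (3/2)·(1 − 4.2590/8.5422) = 0.75

α = 0.75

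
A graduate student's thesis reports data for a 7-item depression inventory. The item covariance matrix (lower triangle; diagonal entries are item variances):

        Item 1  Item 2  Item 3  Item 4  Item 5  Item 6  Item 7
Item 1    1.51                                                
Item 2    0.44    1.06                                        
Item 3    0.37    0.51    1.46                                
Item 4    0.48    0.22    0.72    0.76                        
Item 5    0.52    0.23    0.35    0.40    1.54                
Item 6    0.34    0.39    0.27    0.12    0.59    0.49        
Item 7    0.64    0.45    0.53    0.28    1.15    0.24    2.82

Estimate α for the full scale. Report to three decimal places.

Σσ²ᵢ = 1.51 + 1.06 + 1.46 + 0.76 + 1.54 + 0.49 + 2.82 = 9.64
Σ_{i<j} σ_ij = 9.24
σ²_total = 9.64 + 2 × 9.24 = 28.12
α = (k/(k−1))·(1 − Σσ²ᵢ/σ²_total) = (7/6)·(1 − 9.64/28.12) = 0.767

α = 0.767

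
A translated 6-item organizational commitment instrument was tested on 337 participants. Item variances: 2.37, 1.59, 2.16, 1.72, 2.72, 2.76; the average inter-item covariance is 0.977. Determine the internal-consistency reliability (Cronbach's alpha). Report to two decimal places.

sum of item variances = 2.37 + 1.59 + 2.16 + 1.72 + 2.72 + 2.76 = 13.32
Sum of the 15 distinct covariances = 15 × 0.977 = 14.655
Var(T) = sum of item variances + 2·Σcov = 13.32 + 2 × 14.655 = 42.630
α = (6/5)·(1 − 13.32/42.630) = 0.83

Cronbach's alpha = 0.83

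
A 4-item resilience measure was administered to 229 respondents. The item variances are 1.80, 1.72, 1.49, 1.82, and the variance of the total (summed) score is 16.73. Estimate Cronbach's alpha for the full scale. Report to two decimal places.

sum of item variances = 1.80 + 1.72 + 1.49 + 1.82 = 6.83
α = (k/(k−1))·(1 − sum of item variances/σ²_T) = (4/3)·(1 − 6.83/16.73) = 0.79

Cronbach's alpha = 0.79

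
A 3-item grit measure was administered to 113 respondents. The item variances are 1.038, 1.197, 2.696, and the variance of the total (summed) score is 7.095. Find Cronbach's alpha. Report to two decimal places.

ΣVar(i) = 1.038 + 1.197 + 2.696 = 4.931
α = (k/(k−1))·(1 − ΣVar(i)/σ²_total) = (3/2)·(1 − 4.931/7.095) = 0.46

α = 0.46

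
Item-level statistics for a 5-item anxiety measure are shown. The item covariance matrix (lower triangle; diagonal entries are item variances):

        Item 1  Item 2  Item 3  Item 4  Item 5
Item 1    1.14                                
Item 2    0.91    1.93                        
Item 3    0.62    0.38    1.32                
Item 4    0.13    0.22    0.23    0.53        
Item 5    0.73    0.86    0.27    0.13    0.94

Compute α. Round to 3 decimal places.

ΣVar(i) = 1.14 + 1.93 + 1.32 + 0.53 + 0.94 = 5.86
Sum of off-diagonal covariances = 4.48
Var(T) = 5.86 + 2 × 4.48 = 14.82
α = (k/(k−1))·(1 − ΣVar(i)/Var(T)) = (5/4)·(1 − 5.86/14.82) = 0.756

α = 0.756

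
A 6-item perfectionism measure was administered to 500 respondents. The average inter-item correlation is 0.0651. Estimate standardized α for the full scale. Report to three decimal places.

standardized α = 0.295

Standardized α = k·r̄ / (1 + (k−1)·r̄) = 6 × 0.0651 / (1 + 5 × 0.0651)
  = 0.3906 / 1.3255 = 0.295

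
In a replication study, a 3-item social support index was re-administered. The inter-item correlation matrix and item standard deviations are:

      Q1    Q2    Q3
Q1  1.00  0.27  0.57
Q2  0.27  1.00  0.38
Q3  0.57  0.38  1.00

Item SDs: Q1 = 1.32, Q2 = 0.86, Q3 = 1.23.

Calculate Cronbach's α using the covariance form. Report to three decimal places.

α = 0.675

Σσ²ᵢ = 1.32² + 0.86² + 1.23² = 3.9949
Covariances σ_ij = r_ij · s_i · s_j:
  σ(Q1,Q2) = 0.27 × 1.32 × 0.86 = 0.3065
  σ(Q1,Q3) = 0.57 × 1.32 × 1.23 = 0.9255
  σ(Q2,Q3) = 0.38 × 0.86 × 1.23 = 0.4020
σ²_T = Σσ²ᵢ + 2·Σσ_ij = 3.9949 + 2 × 1.6340 = 7.2629
α = (3/2)·(1 − 3.9949/7.2629) = 0.675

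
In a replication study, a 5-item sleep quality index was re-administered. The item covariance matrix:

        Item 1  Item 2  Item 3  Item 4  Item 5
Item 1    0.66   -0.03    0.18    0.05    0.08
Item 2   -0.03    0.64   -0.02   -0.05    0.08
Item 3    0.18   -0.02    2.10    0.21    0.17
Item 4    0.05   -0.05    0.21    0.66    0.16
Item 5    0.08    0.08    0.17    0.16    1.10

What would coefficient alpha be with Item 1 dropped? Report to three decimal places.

α = 0.262

Remaining items: Item 2, Item 3, Item 4, Item 5 (k = 4).
Σσᵢ² = 0.64 + 2.10 + 0.66 + 1.10 = 4.50
σ²_total = 4.50 + 2 × 0.55 = 5.60
α (item deleted) = (4/3)·(1 − 4.50/5.60) = 0.262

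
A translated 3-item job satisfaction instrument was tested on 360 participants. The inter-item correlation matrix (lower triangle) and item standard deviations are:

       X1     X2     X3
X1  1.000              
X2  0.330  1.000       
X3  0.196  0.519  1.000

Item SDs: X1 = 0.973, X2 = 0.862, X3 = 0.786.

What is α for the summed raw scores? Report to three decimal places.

Σσ²ᵢ = 0.973² + 0.862² + 0.786² = 2.3076
Covariances σ_ij = r_ij · s_i · s_j:
  σ(X1,X2) = 0.330 × 0.973 × 0.862 = 0.2768
  σ(X1,X3) = 0.196 × 0.973 × 0.786 = 0.1499
  σ(X2,X3) = 0.519 × 0.862 × 0.786 = 0.3516
σ²_T = Σσ²ᵢ + 2·Σσ_ij = 2.3076 + 2 × 0.7783 = 3.8642
α = (3/2)·(1 − 2.3076/3.8642) = 0.604

α = 0.604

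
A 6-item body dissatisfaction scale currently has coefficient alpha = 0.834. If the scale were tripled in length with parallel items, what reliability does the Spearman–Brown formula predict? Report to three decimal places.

Length factor m = 3
α' = m·α / (1 + (m−1)·α)
   = 3 × 0.834 / (1 + (3 − 1) × 0.834)
   = 2.5020 / 2.6680 = 0.938

predicted reliability = 0.938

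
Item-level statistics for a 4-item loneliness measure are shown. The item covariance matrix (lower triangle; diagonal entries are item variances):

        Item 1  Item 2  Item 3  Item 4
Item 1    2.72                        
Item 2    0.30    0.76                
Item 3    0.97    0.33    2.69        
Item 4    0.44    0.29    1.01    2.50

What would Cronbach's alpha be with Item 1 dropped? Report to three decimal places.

α = 0.531

Remaining items: Item 2, Item 3, Item 4 (k = 3).
ΣVar(i) = 0.76 + 2.69 + 2.50 = 5.95
σ²_total = 5.95 + 2 × 1.63 = 9.21
α (item deleted) = (3/2)·(1 − 5.95/9.21) = 0.531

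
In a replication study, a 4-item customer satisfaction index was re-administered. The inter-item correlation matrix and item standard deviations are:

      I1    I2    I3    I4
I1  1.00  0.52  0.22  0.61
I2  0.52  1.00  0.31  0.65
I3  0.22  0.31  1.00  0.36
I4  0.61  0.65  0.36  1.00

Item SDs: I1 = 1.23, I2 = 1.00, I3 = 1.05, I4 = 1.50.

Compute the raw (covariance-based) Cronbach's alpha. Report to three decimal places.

α = 0.762

Σσ²ᵢ = 1.23² + 1.00² + 1.05² + 1.50² = 5.8654
Covariances σ_ij = r_ij · s_i · s_j:
  σ(I1,I2) = 0.52 × 1.23 × 1.00 = 0.6396
  σ(I1,I3) = 0.22 × 1.23 × 1.05 = 0.2841
  σ(I1,I4) = 0.61 × 1.23 × 1.50 = 1.1254
  σ(I2,I3) = 0.31 × 1.00 × 1.05 = 0.3255
  σ(I2,I4) = 0.65 × 1.00 × 1.50 = 0.9750
  σ(I3,I4) = 0.36 × 1.05 × 1.50 = 0.5670
σ²_T = Σσ²ᵢ + 2·Σσ_ij = 5.8654 + 2 × 3.9166 = 13.6986
α = (4/3)·(1 − 5.8654/13.6986) = 0.762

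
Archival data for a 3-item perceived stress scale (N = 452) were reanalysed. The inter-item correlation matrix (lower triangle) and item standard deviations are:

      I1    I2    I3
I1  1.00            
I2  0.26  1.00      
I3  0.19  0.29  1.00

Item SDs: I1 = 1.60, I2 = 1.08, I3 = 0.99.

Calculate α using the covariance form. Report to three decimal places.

Σσ²ᵢ = 1.60² + 1.08² + 0.99² = 4.7065
Covariances σ_ij = r_ij · s_i · s_j:
  σ(I1,I2) = 0.26 × 1.60 × 1.08 = 0.4493
  σ(I1,I3) = 0.19 × 1.60 × 0.99 = 0.3010
  σ(I2,I3) = 0.29 × 1.08 × 0.99 = 0.3101
σ²_T = Σσ²ᵢ + 2·Σσ_ij = 4.7065 + 2 × 1.0604 = 6.8273
α = (3/2)·(1 − 4.7065/6.8273) = 0.466

α = 0.466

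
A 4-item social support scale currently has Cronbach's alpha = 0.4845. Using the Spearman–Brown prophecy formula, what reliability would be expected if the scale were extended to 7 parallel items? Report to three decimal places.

predicted reliability = 0.622

Length factor m = 7/4 = 1.7500
α' = m·α / (1 + (m−1)·α)
   = 7/4 × 0.4845 / (1 + (7/4 − 1) × 0.4845)
   = 0.8479 / 1.3634 = 0.622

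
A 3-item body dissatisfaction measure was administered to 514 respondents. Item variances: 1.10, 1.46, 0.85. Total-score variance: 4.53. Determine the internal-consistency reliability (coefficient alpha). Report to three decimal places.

Σσᵢ² = 1.10 + 1.46 + 0.85 = 3.41
α = (k/(k−1))·(1 − Σσᵢ²/σ²_total) = (3/2)·(1 − 3.41/4.53) = 0.371

α = 0.371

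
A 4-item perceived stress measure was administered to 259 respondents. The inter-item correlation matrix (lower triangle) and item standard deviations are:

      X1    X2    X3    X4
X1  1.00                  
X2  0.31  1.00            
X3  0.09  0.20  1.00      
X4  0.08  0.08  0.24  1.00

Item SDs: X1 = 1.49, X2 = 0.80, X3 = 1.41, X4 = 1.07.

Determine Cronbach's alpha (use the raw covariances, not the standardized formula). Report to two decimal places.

Cronbach's alpha = 0.41

Σσ²ᵢ = 1.49² + 0.80² + 1.41² + 1.07² = 5.9931
Covariances σ_ij = r_ij · s_i · s_j:
  σ(X1,X2) = 0.31 × 1.49 × 0.80 = 0.3695
  σ(X1,X3) = 0.09 × 1.49 × 1.41 = 0.1891
  σ(X1,X4) = 0.08 × 1.49 × 1.07 = 0.1275
  σ(X2,X3) = 0.20 × 0.80 × 1.41 = 0.2256
  σ(X2,X4) = 0.08 × 0.80 × 1.07 = 0.0685
  σ(X3,X4) = 0.24 × 1.41 × 1.07 = 0.3621
σ²_T = Σσ²ᵢ + 2·Σσ_ij = 5.9931 + 2 × 1.3423 = 8.6777
α = (4/3)·(1 − 5.9931/8.6777) = 0.41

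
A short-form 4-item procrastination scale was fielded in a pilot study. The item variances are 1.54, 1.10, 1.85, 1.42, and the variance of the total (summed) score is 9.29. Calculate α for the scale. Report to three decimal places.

α = 0.485

Σσᵢ² = 1.54 + 1.10 + 1.85 + 1.42 = 5.91
α = (k/(k−1))·(1 − Σσᵢ²/Var(T)) = (4/3)·(1 − 5.91/9.29) = 0.485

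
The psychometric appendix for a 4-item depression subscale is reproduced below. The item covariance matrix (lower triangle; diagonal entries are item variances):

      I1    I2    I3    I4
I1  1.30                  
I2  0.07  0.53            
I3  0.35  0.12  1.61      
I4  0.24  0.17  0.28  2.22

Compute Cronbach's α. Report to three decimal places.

ΣVar(i) = 1.30 + 0.53 + 1.61 + 2.22 = 5.66
Sum of off-diagonal covariances = 1.23
σ²_total = 5.66 + 2 × 1.23 = 8.12
α = (k/(k−1))·(1 − ΣVar(i)/σ²_total) = (4/3)·(1 − 5.66/8.12) = 0.404

α = 0.404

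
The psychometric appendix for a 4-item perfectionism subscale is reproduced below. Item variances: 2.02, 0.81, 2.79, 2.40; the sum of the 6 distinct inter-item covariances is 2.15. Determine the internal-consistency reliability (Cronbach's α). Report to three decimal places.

Σσᵢ² = 2.02 + 0.81 + 2.79 + 2.40 = 8.02
Sum of distinct covariances = 2.15
σ²_T = Σσᵢ² + 2·Σcov = 8.02 + 2 × 2.15 = 12.32
α = (4/3)·(1 − 8.02/12.32) = 0.465

Cronbach's α = 0.465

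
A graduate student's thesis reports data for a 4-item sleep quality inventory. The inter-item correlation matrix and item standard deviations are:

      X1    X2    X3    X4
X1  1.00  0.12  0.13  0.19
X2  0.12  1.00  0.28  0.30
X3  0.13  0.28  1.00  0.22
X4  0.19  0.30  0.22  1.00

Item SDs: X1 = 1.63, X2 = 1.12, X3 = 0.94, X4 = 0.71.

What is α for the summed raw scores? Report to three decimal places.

Σσ²ᵢ = 1.63² + 1.12² + 0.94² + 0.71² = 5.2990
Covariances σ_ij = r_ij · s_i · s_j:
  σ(X1,X2) = 0.12 × 1.63 × 1.12 = 0.2191
  σ(X1,X3) = 0.13 × 1.63 × 0.94 = 0.1992
  σ(X1,X4) = 0.19 × 1.63 × 0.71 = 0.2199
  σ(X2,X3) = 0.28 × 1.12 × 0.94 = 0.2948
  σ(X2,X4) = 0.30 × 1.12 × 0.71 = 0.2386
  σ(X3,X4) = 0.22 × 0.94 × 0.71 = 0.1468
σ²_T = Σσ²ᵢ + 2·Σσ_ij = 5.2990 + 2 × 1.3184 = 7.9358
α = (4/3)·(1 − 5.2990/7.9358) = 0.443

α = 0.443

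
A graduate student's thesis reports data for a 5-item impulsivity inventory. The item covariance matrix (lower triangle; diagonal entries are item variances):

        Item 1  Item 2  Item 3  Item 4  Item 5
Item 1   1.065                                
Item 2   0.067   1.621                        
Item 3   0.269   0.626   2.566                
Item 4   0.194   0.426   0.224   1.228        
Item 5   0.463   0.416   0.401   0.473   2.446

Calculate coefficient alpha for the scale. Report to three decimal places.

α = 0.555

sum of item variances = 1.065 + 1.621 + 2.566 + 1.228 + 2.446 = 8.926
Sum of off-diagonal covariances = 3.559
σ²_T = 8.926 + 2 × 3.559 = 16.044
α = (k/(k−1))·(1 − sum of item variances/σ²_T) = (5/4)·(1 − 8.926/16.044) = 0.555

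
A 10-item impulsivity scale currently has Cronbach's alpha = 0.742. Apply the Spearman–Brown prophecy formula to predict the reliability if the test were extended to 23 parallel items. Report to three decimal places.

predicted reliability = 0.869

Length factor m = 23/10 = 2.3000
α' = m·α / (1 + (m−1)·α)
   = 23/10 × 0.742 / (1 + (23/10 − 1) × 0.742)
   = 1.7066 / 1.9646 = 0.869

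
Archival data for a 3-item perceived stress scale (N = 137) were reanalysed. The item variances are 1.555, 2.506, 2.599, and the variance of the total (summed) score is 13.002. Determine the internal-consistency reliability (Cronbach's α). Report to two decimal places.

Σσᵢ² = 1.555 + 2.506 + 2.599 = 6.660
α = (k/(k−1))·(1 − Σσᵢ²/σ²_T) = (3/2)·(1 − 6.660/13.002) = 0.73

α = 0.73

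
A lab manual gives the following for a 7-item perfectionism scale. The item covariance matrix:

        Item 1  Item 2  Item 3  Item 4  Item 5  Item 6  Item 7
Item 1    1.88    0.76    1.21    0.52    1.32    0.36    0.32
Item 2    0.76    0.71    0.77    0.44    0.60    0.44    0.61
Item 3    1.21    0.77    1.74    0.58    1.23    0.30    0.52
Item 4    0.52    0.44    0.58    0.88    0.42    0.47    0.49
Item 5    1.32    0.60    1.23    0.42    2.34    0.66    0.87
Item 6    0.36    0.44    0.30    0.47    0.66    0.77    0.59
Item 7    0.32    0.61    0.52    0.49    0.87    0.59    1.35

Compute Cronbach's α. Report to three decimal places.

α = 0.859

Σσ²ᵢ = 1.88 + 0.71 + 1.74 + 0.88 + 2.34 + 0.77 + 1.35 = 9.67
Σ_{i<j} σ_ij = 13.48
σ²_T = 9.67 + 2 × 13.48 = 36.63
α = (k/(k−1))·(1 − Σσ²ᵢ/σ²_T) = (7/6)·(1 − 9.67/36.63) = 0.859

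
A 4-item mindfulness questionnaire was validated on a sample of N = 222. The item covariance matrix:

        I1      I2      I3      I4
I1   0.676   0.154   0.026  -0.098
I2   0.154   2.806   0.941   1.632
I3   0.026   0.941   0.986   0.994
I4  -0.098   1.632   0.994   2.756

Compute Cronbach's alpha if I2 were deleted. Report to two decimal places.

Remaining items: I1, I3, I4 (k = 3).
ΣVar(i) = 0.676 + 0.986 + 2.756 = 4.418
total variance = 4.418 + 2 × 0.922 = 6.262
α (item deleted) = (3/2)·(1 − 4.418/6.262) = 0.44

α = 0.44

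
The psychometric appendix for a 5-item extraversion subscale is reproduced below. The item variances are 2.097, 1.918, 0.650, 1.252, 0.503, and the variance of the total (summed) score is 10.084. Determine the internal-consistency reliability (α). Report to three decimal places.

α = 0.454

Σσᵢ² = 2.097 + 1.918 + 0.650 + 1.252 + 0.503 = 6.420
α = (k/(k−1))·(1 − Σσᵢ²/total variance) = (5/4)·(1 − 6.420/10.084) = 0.454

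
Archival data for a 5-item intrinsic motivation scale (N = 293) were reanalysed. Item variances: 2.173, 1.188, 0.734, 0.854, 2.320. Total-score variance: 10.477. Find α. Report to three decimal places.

sum of item variances = 2.173 + 1.188 + 0.734 + 0.854 + 2.320 = 7.269
α = (k/(k−1))·(1 − sum of item variances/total variance) = (5/4)·(1 − 7.269/10.477) = 0.383

α = 0.383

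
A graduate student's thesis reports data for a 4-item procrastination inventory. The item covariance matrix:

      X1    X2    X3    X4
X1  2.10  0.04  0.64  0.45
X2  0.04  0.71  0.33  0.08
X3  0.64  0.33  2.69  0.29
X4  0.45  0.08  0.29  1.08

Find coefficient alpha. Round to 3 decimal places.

Σσ²ᵢ = 2.10 + 0.71 + 2.69 + 1.08 = 6.58
Sum of the distinct covariances = 1.83
σ²_total = 6.58 + 2 × 1.83 = 10.24
α = (k/(k−1))·(1 − Σσ²ᵢ/σ²_total) = (4/3)·(1 − 6.58/10.24) = 0.477

coefficient alpha = 0.477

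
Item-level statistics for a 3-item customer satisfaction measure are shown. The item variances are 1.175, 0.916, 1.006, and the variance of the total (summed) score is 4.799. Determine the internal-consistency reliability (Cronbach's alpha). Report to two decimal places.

sum of item variances = 1.175 + 0.916 + 1.006 = 3.097
α = (k/(k−1))·(1 − sum of item variances/σ²_T) = (3/2)·(1 − 3.097/4.799) = 0.53

Cronbach's alpha = 0.53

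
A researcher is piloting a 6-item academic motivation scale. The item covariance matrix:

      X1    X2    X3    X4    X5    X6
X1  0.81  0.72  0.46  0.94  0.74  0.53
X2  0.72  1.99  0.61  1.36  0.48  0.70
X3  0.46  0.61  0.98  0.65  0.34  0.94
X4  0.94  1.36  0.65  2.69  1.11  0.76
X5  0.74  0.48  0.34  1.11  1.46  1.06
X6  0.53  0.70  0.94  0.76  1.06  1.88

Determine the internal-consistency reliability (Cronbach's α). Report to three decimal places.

Σσᵢ² = 0.81 + 1.99 + 0.98 + 2.69 + 1.46 + 1.88 = 9.81
Sum of the distinct covariances = 11.40
σ²_total = 9.81 + 2 × 11.40 = 32.61
α = (k/(k−1))·(1 − Σσᵢ²/σ²_total) = (6/5)·(1 − 9.81/32.61) = 0.839

α = 0.839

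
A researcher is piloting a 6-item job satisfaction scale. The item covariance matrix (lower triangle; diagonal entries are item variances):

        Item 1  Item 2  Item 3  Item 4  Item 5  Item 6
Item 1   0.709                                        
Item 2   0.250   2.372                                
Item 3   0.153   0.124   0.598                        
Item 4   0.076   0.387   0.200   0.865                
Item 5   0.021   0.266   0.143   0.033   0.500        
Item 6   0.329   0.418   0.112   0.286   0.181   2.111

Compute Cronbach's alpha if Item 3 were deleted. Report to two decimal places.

α = 0.51

Remaining items: Item 1, Item 2, Item 4, Item 5, Item 6 (k = 5).
sum of item variances = 0.709 + 2.372 + 0.865 + 0.500 + 2.111 = 6.557
σ²_T = 6.557 + 2 × 2.247 = 11.051
α (item deleted) = (5/4)·(1 − 6.557/11.051) = 0.51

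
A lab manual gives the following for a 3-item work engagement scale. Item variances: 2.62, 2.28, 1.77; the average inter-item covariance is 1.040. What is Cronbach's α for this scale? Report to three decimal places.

Σσᵢ² = 2.62 + 2.28 + 1.77 = 6.67
Sum of the 3 distinct covariances = 3 × 1.040 = 3.120
σ²_total = Σσᵢ² + 2·Σcov = 6.67 + 2 × 3.120 = 12.910
α = (3/2)·(1 − 6.67/12.910) = 0.725

α = 0.725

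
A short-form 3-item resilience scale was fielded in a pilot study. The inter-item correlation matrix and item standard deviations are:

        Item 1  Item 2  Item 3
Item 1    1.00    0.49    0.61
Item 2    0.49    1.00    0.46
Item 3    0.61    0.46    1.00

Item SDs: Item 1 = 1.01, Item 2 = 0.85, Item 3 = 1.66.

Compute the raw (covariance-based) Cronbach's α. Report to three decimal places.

α = 0.723

Σσ²ᵢ = 1.01² + 0.85² + 1.66² = 4.4982
Covariances σ_ij = r_ij · s_i · s_j:
  σ(Item 1,Item 2) = 0.49 × 1.01 × 0.85 = 0.4207
  σ(Item 1,Item 3) = 0.61 × 1.01 × 1.66 = 1.0227
  σ(Item 2,Item 3) = 0.46 × 0.85 × 1.66 = 0.6491
σ²_T = Σσ²ᵢ + 2·Σσ_ij = 4.4982 + 2 × 2.0925 = 8.6832
α = (3/2)·(1 − 4.4982/8.6832) = 0.723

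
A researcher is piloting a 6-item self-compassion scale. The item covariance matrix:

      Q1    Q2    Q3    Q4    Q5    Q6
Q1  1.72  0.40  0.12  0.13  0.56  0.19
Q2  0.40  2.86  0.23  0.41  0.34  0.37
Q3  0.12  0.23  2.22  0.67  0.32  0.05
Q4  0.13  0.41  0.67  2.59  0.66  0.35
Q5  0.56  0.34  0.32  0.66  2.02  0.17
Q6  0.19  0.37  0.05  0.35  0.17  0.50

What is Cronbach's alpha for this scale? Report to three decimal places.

sum of item variances = 1.72 + 2.86 + 2.22 + 2.59 + 2.02 + 0.50 = 11.91
Sum of the distinct covariances = 4.97
total variance = 11.91 + 2 × 4.97 = 21.85
α = (k/(k−1))·(1 − sum of item variances/total variance) = (6/5)·(1 − 11.91/21.85) = 0.546

Cronbach's alpha = 0.546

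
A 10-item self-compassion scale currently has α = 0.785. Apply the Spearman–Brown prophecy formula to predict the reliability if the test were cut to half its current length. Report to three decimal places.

Length factor m = 1/2
α' = m·α / (1 − (1−m)·α)
   = 1/2 × 0.785 / (1 − (1 − 1/2) × 0.785)
   = 0.3925 / 0.6075 = 0.646

predicted reliability = 0.646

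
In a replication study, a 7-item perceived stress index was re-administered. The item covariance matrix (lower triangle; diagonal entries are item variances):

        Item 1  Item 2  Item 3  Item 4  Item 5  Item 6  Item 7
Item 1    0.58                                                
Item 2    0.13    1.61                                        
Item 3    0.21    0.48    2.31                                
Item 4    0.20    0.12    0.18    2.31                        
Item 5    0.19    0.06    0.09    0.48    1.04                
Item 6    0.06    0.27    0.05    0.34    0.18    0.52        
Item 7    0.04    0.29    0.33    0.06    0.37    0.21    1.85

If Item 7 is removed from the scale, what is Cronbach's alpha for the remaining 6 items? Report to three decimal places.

Cronbach's alpha = 0.505

Remaining items: Item 1, Item 2, Item 3, Item 4, Item 5, Item 6 (k = 6).
ΣVar(i) = 0.58 + 1.61 + 2.31 + 2.31 + 1.04 + 0.52 = 8.37
total variance = 8.37 + 2 × 3.04 = 14.45
α (item deleted) = (6/5)·(1 − 8.37/14.45) = 0.505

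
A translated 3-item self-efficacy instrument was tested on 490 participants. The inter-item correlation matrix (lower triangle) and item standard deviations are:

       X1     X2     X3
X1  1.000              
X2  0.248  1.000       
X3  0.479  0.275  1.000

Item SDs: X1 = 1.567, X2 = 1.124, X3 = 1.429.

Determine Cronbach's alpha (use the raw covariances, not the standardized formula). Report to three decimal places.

Σσ²ᵢ = 1.567² + 1.124² + 1.429² = 5.7609
Covariances σ_ij = r_ij · s_i · s_j:
  σ(X1,X2) = 0.248 × 1.567 × 1.124 = 0.4368
  σ(X1,X3) = 0.479 × 1.567 × 1.429 = 1.0726
  σ(X2,X3) = 0.275 × 1.124 × 1.429 = 0.4417
σ²_T = Σσ²ᵢ + 2·Σσ_ij = 5.7609 + 2 × 1.9511 = 9.6631
α = (3/2)·(1 − 5.7609/9.6631) = 0.606

α = 0.606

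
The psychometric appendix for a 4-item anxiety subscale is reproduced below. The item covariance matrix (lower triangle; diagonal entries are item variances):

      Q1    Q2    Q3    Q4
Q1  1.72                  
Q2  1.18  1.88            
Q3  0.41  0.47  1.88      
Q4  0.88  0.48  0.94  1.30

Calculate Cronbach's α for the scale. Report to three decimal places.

α = 0.750

Σσᵢ² = 1.72 + 1.88 + 1.88 + 1.30 = 6.78
Sum of off-diagonal covariances = 4.36
Var(T) = 6.78 + 2 × 4.36 = 15.50
α = (k/(k−1))·(1 − Σσᵢ²/Var(T)) = (4/3)·(1 − 6.78/15.50) = 0.750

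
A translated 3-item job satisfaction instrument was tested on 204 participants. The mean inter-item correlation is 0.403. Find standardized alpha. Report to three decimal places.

Standardized α = k·r̄ / (1 + (k−1)·r̄) = 3 × 0.403 / (1 + 2 × 0.403)
  = 1.2090 / 1.8060 = 0.669

standardized alpha = 0.669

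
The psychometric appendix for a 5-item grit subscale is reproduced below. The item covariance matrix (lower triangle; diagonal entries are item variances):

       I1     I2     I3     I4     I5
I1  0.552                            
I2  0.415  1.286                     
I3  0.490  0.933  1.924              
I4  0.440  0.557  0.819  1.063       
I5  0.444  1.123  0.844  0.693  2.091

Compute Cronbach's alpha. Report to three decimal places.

α = 0.827

Σσ²ᵢ = 0.552 + 1.286 + 1.924 + 1.063 + 2.091 = 6.916
Sum of off-diagonal covariances = 6.758
Var(T) = 6.916 + 2 × 6.758 = 20.432
α = (k/(k−1))·(1 − Σσ²ᵢ/Var(T)) = (5/4)·(1 − 6.916/20.432) = 0.827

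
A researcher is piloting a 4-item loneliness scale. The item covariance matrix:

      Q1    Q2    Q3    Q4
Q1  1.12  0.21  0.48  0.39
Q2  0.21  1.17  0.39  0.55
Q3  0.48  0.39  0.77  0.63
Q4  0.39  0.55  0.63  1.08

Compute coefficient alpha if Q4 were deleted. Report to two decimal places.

α = 0.62

Remaining items: Q1, Q2, Q3 (k = 3).
Σσᵢ² = 1.12 + 1.17 + 0.77 = 3.06
σ²_T = 3.06 + 2 × 1.08 = 5.22
α (item deleted) = (3/2)·(1 − 3.06/5.22) = 0.62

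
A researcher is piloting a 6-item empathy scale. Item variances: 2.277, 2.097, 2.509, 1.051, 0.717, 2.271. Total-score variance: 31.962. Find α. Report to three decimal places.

α = 0.790

sum of item variances = 2.277 + 2.097 + 2.509 + 1.051 + 0.717 + 2.271 = 10.922
α = (k/(k−1))·(1 − sum of item variances/σ²_total) = (6/5)·(1 − 10.922/31.962) = 0.790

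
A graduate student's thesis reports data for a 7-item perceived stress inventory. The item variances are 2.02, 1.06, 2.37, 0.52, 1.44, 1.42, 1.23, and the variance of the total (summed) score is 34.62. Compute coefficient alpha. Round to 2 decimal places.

coefficient alpha = 0.83

sum of item variances = 2.02 + 1.06 + 2.37 + 0.52 + 1.44 + 1.42 + 1.23 = 10.06
α = (k/(k−1))·(1 − sum of item variances/total variance) = (7/6)·(1 − 10.06/34.62) = 0.83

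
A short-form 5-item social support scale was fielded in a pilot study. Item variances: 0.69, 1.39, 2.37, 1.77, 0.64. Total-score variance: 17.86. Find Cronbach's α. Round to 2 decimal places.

Cronbach's α = 0.77

ΣVar(i) = 0.69 + 1.39 + 2.37 + 1.77 + 0.64 = 6.86
α = (k/(k−1))·(1 − ΣVar(i)/σ²_T) = (5/4)·(1 − 6.86/17.86) = 0.77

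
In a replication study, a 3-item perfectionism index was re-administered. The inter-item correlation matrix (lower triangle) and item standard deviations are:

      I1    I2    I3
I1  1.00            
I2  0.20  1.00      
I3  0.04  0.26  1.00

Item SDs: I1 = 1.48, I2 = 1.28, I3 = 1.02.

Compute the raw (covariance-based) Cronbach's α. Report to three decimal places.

Σσ²ᵢ = 1.48² + 1.28² + 1.02² = 4.8692
Covariances σ_ij = r_ij · s_i · s_j:
  σ(I1,I2) = 0.20 × 1.48 × 1.28 = 0.3789
  σ(I1,I3) = 0.04 × 1.48 × 1.02 = 0.0604
  σ(I2,I3) = 0.26 × 1.28 × 1.02 = 0.3395
σ²_T = Σσ²ᵢ + 2·Σσ_ij = 4.8692 + 2 × 0.7788 = 6.4268
α = (3/2)·(1 − 4.8692/6.4268) = 0.364

α = 0.364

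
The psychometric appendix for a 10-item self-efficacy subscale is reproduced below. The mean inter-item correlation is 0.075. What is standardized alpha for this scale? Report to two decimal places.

α = 0.45

Standardized α = k·r̄ / (1 + (k−1)·r̄) = 10 × 0.075 / (1 + 9 × 0.075)
  = 0.7500 / 1.6750 = 0.45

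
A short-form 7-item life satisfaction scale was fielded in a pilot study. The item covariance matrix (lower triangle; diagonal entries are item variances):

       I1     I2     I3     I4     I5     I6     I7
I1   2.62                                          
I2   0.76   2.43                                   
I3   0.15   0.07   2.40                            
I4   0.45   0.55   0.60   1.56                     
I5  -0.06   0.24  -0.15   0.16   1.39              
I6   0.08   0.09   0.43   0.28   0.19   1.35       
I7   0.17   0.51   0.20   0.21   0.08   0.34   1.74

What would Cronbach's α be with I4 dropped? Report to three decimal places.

Remaining items: I1, I2, I3, I5, I6, I7 (k = 6).
Σσᵢ² = 2.62 + 2.43 + 2.40 + 1.39 + 1.35 + 1.74 = 11.93
Var(T) = 11.93 + 2 × 3.10 = 18.13
α (item deleted) = (6/5)·(1 − 11.93/18.13) = 0.410

Cronbach's α = 0.410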